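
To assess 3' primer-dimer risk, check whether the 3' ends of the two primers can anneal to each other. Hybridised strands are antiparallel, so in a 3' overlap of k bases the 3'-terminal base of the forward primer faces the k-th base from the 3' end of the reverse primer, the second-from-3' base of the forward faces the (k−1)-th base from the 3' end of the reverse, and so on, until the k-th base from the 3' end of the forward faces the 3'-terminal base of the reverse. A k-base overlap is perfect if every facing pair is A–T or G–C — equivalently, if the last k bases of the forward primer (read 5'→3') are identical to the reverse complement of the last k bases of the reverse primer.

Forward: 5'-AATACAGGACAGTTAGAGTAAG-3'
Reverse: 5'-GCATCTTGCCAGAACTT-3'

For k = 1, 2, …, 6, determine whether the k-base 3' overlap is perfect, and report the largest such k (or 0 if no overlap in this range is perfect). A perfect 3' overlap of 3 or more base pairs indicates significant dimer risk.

Longest perfect overlap: 3 complementary base pairs; significant dimer risk (threshold 3).

Last 6 bases (5'→3') — forward …AGTAAG, reverse …GAACTT.
Reverse complement of the reverse primer's last 6 bases: AAGTTC; its first k bases are the reverse complement of the reverse primer's last k bases, so a perfect k-base overlap needs the forward primer's last k bases to equal them.
Comparing (forward last k vs required): k=1: G vs A ✗; k=2: AG vs AA ✗; k=3: AAG vs AAG ✓; k=4: TAAG vs AAGT ✗; k=5: GTAAG vs AAGTT ✗; k=6: AGTAAG vs AAGTTC ✗.
Only k = 3 is perfect, so the longest perfect 3' overlap is 3.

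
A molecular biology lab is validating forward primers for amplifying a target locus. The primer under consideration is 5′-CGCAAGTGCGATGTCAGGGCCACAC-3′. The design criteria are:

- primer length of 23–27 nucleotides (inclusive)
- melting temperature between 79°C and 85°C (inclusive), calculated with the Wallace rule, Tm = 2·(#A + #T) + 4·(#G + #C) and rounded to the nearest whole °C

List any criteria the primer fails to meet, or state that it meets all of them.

Base counts: A=6, T=3, G=8, C=8 (length 25).
length: length 25 ✓
Tm: Tm = 2·9 + 4·16 = 82°C ✓

Meets all criteria.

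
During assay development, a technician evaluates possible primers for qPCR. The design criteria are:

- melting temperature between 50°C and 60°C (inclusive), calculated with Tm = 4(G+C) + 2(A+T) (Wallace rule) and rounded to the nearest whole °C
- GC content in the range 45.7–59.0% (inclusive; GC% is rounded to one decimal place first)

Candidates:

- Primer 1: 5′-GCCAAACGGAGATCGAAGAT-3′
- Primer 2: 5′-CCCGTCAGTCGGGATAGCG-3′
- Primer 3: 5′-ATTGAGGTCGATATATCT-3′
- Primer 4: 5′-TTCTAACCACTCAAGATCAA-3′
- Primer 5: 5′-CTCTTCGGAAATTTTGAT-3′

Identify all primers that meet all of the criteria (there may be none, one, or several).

Primer 1 (20 nt, A=8 T=2 G=6 C=4): Tm = 2·10 + 4·10 = 60°C ✓; GC 10/20 = 50.0% ✓ — passes.
Primer 2 (19 nt, A=3 T=3 G=7 C=6): Tm = 2·6 + 4·13 = 64°C, outside 50–60°C ✗; GC 13/19 = 68.4%, outside 45.7–59.0% ✗ — fails.
Primer 3 (18 nt, A=5 T=7 G=4 C=2): Tm = 2·12 + 4·6 = 48°C, outside 50–60°C ✗; GC 6/18 = 33.3%, outside 45.7–59.0% ✗ — fails.
Primer 4 (20 nt, A=8 T=5 G=1 C=6): Tm = 2·13 + 4·7 = 54°C ✓; GC 7/20 = 35.0%, outside 45.7–59.0% ✗ — fails.
Primer 5 (18 nt, A=4 T=8 G=3 C=3): Tm = 2·12 + 4·6 = 48°C, outside 50–60°C ✗; GC 6/18 = 33.3%, outside 45.7–59.0% ✗ — fails.

Primer 1 only.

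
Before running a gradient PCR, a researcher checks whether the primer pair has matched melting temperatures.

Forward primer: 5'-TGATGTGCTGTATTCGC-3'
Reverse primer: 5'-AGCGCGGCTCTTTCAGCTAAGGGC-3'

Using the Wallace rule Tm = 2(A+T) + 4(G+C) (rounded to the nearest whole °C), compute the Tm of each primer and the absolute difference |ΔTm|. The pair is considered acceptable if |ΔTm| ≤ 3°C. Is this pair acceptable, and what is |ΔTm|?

|ΔTm| = 28°C; the pair is not acceptable.

Forward: A=2 T=7 G=5 C=3 → Tm = 2·9 + 4·8 = 50°C.
Reverse: A=4 T=5 G=8 C=7 → Tm = 2·9 + 4·15 = 78°C.
|ΔTm| = |50 − 78| = 28°C, > 3°C.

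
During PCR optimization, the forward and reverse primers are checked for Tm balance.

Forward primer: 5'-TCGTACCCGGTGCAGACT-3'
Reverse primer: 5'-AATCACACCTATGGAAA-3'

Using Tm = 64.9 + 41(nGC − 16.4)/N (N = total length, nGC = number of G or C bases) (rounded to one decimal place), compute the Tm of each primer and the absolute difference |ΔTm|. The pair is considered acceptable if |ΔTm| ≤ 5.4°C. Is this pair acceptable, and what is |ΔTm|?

Forward: G+C = 11, N = 18 → Tm = 64.9 + 41·(11 − 16.4)/18 = 52.6°C.
Reverse: G+C = 6, N = 17 → Tm = 64.9 + 41·(6 − 16.4)/17 = 39.8°C.
|ΔTm| = |52.6 − 39.8| = 12.8°C, > 5.4°C.

|ΔTm| = 12.8°C; the pair is not acceptable.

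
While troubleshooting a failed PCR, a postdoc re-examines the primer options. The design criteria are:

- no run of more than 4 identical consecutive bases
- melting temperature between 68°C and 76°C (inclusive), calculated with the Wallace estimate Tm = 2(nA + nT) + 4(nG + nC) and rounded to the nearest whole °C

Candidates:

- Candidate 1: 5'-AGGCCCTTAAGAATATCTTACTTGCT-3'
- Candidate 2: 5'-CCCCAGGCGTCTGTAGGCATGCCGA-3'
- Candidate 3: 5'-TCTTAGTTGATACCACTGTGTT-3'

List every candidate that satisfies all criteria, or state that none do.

Candidate 1 only.

Candidate 1 (26 nt, A=7 T=9 G=4 C=6): longest run = 3 ✓; Tm = 2·16 + 4·10 = 72°C ✓ — passes.
Candidate 2 (25 nt, A=4 T=4 G=8 C=9): longest run = 4 ✓; Tm = 2·8 + 4·17 = 84°C, outside 68–76°C ✗ — fails.
Candidate 3 (22 nt, A=4 T=10 G=4 C=4): longest run = 2 ✓; Tm = 2·14 + 4·8 = 60°C, outside 68–76°C ✗ — fails.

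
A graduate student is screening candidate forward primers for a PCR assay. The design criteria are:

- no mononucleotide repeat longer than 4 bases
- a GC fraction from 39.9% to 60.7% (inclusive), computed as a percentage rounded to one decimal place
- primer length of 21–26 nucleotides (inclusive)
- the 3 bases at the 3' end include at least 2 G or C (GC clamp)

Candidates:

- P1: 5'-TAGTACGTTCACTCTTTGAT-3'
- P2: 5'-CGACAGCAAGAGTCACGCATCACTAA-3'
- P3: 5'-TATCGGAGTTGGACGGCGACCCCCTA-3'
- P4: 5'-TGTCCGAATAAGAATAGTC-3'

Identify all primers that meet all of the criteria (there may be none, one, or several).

P1 (20 nt, A=4 T=9 G=3 C=4): longest run = 3 ✓; GC 7/20 = 35.0%, outside 39.9–60.7% ✗; length 20, outside 21–26 ✗; 3' end GAT has 1 G/C, need ≥2 ✗ — fails.
P2 (26 nt, A=10 T=3 G=5 C=8): longest run = 2 ✓; GC 13/26 = 50.0% ✓; length 26 ✓; 3' end TAA has 0 G/C, need ≥2 ✗ — fails.
P3 (26 nt, A=5 T=5 G=8 C=8): longest run = 5, exceeds 4 ✗; GC 16/26 = 61.5%, outside 39.9–60.7% ✗; length 26 ✓; 3' end CTA has 1 G/C, need ≥2 ✗ — fails.
P4 (19 nt, A=7 T=5 G=4 C=3): longest run = 2 ✓; GC 7/19 = 36.8%, outside 39.9–60.7% ✗; length 19, outside 21–26 ✗; 3' end GTC has 2 G/C ✓ — fails.

None of the candidates satisfy all criteria.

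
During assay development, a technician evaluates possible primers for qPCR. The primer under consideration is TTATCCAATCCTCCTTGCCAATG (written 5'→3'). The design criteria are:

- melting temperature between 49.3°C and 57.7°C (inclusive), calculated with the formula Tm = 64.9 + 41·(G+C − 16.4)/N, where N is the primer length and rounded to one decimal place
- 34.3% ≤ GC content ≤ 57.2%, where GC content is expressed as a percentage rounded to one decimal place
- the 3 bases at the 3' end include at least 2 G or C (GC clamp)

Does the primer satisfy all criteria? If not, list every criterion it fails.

Fails: GC clamp.

Base counts: A=5, T=8, G=2, C=8 (length 23).
Tm: Tm = 64.9 + 41·(10 − 16.4)/23 = 53.5°C ✓
GC content: GC 10/23 = 43.5% ✓
GC clamp: 3' end ATG has 1 G/C, need ≥2 ✗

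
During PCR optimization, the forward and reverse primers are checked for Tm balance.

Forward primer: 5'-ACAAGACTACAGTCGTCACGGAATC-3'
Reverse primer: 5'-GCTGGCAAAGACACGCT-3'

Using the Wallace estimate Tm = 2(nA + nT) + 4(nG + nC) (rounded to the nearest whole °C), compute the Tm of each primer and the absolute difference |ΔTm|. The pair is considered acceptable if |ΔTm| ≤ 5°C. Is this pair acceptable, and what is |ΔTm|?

|ΔTm| = 20°C; the pair is not acceptable.

Forward: A=9 T=4 G=5 C=7 → Tm = 2·13 + 4·12 = 74°C.
Reverse: A=5 T=2 G=5 C=5 → Tm = 2·7 + 4·10 = 54°C.
|ΔTm| = |74 − 54| = 20°C, > 5°C.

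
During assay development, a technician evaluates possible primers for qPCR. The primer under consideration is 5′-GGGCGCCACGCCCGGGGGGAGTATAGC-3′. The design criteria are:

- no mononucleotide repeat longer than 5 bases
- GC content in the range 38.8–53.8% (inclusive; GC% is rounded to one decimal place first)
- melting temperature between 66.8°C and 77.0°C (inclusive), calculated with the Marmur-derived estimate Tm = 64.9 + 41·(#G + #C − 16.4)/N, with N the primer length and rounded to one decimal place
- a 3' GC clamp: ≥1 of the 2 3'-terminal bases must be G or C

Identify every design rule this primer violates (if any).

Base counts: A=4, T=2, G=13, C=8 (length 27).
homopolymer run: longest run = 6, exceeds 5 ✗
GC content: GC 21/27 = 77.8%, outside 38.8–53.8% ✗
Tm: Tm = 64.9 + 41·(21 − 16.4)/27 = 71.9°C ✓
GC clamp: 3' end GC has 2 G/C ✓

Fails: homopolymer run, GC content.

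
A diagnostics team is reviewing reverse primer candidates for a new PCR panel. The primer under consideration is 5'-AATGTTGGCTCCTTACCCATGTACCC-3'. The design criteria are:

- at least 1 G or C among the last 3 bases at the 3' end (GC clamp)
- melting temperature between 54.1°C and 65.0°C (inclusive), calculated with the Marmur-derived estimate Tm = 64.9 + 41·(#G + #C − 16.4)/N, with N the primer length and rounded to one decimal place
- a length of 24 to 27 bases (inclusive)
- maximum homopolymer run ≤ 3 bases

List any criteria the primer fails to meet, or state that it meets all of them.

Base counts: A=5, T=8, G=4, C=9 (length 26).
GC clamp: 3' end CCC has 3 G/C ✓
Tm: Tm = 64.9 + 41·(13 − 16.4)/26 = 59.5°C ✓
length: length 26 ✓
homopolymer run: longest run = 3 ✓

Meets all criteria.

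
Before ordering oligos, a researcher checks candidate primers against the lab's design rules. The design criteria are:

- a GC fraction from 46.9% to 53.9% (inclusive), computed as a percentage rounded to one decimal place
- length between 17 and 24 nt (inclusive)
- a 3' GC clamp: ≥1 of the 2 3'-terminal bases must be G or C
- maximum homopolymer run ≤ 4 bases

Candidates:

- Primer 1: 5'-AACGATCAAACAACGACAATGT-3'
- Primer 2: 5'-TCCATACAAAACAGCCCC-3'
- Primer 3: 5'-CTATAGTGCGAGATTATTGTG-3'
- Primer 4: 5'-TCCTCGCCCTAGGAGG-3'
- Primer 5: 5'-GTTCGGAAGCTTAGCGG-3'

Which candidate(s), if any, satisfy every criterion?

Primer 2 only.

Primer 1 (22 nt, A=11 T=3 G=3 C=5): GC 8/22 = 36.4%, outside 46.9–53.9% ✗; length 22 ✓; 3' end GT has 1 G/C ✓; longest run = 3 ✓ — fails.
Primer 2 (18 nt, A=7 T=2 G=1 C=8): GC 9/18 = 50.0% ✓; length 18 ✓; 3' end CC has 2 G/C ✓; longest run = 4 ✓ — passes.
Primer 3 (21 nt, A=5 T=8 G=6 C=2): GC 8/21 = 38.1%, outside 46.9–53.9% ✗; length 21 ✓; 3' end TG has 1 G/C ✓; longest run = 2 ✓ — fails.
Primer 4 (16 nt, A=2 T=3 G=5 C=6): GC 11/16 = 68.8%, outside 46.9–53.9% ✗; length 16, outside 17–24 ✗; 3' end GG has 2 G/C ✓; longest run = 3 ✓ — fails.
Primer 5 (17 nt, A=3 T=4 G=7 C=3): GC 10/17 = 58.8%, outside 46.9–53.9% ✗; length 17 ✓; 3' end GG has 2 G/C ✓; longest run = 2 ✓ — fails.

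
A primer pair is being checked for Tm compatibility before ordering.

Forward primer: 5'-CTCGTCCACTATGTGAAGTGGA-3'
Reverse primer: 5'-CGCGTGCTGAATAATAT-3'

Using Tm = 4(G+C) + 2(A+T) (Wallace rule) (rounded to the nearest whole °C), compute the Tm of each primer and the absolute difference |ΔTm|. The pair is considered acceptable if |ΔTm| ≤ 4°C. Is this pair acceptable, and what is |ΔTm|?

Forward: A=5 T=6 G=6 C=5 → Tm = 2·11 + 4·11 = 66°C.
Reverse: A=5 T=5 G=4 C=3 → Tm = 2·10 + 4·7 = 48°C.
|ΔTm| = |66 − 48| = 18°C, > 4°C.

|ΔTm| = 18°C; the pair is not acceptable.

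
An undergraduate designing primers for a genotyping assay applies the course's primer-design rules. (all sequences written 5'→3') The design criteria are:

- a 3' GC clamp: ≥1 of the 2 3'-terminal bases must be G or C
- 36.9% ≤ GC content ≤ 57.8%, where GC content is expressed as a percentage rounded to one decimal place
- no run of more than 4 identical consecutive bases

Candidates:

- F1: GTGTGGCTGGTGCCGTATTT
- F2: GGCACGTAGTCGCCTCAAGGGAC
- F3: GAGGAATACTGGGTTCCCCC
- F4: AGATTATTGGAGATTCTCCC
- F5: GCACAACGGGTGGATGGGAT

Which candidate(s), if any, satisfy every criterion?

F1 (20 nt, A=1 T=8 G=8 C=3): 3' end TT has 0 G/C, need ≥1 ✗; GC 11/20 = 55.0% ✓; longest run = 3 ✓ — fails.
F2 (23 nt, A=5 T=3 G=8 C=7): 3' end AC has 1 G/C ✓; GC 15/23 = 65.2%, outside 36.9–57.8% ✗; longest run = 3 ✓ — fails.
F3 (20 nt, A=4 T=4 G=6 C=6): 3' end CC has 2 G/C ✓; GC 12/20 = 60.0%, outside 36.9–57.8% ✗; longest run = 5, exceeds 4 ✗ — fails.
F4 (20 nt, A=5 T=7 G=4 C=4): 3' end CC has 2 G/C ✓; GC 8/20 = 40.0% ✓; longest run = 3 ✓ — passes.
F5 (20 nt, A=5 T=3 G=9 C=3): 3' end AT has 0 G/C, need ≥1 ✗; GC 12/20 = 60.0%, outside 36.9–57.8% ✗; longest run = 3 ✓ — fails.

F4 only.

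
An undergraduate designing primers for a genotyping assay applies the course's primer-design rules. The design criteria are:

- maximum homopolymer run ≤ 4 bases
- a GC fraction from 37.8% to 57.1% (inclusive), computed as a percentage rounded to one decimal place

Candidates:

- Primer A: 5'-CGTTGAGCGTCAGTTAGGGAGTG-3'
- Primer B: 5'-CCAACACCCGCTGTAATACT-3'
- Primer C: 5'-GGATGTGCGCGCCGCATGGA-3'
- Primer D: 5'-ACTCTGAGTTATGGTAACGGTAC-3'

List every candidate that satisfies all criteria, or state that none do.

Primer A (23 nt, A=4 T=6 G=10 C=3): longest run = 3 ✓; GC 13/23 = 56.5% ✓ — passes.
Primer B (20 nt, A=6 T=4 G=2 C=8): longest run = 3 ✓; GC 10/20 = 50.0% ✓ — passes.
Primer C (20 nt, A=3 T=3 G=9 C=5): longest run = 2 ✓; GC 14/20 = 70.0%, outside 37.8–57.1% ✗ — fails.
Primer D (23 nt, A=6 T=7 G=6 C=4): longest run = 2 ✓; GC 10/23 = 43.5% ✓ — passes.

Primer A, Primer B and Primer D.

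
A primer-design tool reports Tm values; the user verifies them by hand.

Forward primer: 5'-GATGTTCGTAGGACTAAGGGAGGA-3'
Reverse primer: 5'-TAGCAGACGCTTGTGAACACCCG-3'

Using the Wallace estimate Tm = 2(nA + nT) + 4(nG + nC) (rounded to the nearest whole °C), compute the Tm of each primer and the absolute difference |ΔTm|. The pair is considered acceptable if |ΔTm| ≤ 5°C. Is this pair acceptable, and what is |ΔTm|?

|ΔTm| = 0°C; the pair is acceptable.

Forward: A=7 T=5 G=10 C=2 → Tm = 2·12 + 4·12 = 72°C.
Reverse: A=6 T=4 G=6 C=7 → Tm = 2·10 + 4·13 = 72°C.
|ΔTm| = |72 − 72| = 0°C, ≤ 5°C.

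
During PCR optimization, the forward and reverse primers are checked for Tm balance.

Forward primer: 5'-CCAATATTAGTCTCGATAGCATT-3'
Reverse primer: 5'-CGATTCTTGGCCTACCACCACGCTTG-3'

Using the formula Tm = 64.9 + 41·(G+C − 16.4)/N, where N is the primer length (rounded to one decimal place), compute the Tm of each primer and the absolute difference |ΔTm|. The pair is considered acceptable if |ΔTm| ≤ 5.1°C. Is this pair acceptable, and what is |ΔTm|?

Forward: G+C = 8, N = 23 → Tm = 64.9 + 41·(8 − 16.4)/23 = 49.9°C.
Reverse: G+C = 15, N = 26 → Tm = 64.9 + 41·(15 − 16.4)/26 = 62.7°C.
|ΔTm| = |49.9 − 62.7| = 12.8°C, > 5.1°C.

|ΔTm| = 12.8°C; the pair is not acceptable.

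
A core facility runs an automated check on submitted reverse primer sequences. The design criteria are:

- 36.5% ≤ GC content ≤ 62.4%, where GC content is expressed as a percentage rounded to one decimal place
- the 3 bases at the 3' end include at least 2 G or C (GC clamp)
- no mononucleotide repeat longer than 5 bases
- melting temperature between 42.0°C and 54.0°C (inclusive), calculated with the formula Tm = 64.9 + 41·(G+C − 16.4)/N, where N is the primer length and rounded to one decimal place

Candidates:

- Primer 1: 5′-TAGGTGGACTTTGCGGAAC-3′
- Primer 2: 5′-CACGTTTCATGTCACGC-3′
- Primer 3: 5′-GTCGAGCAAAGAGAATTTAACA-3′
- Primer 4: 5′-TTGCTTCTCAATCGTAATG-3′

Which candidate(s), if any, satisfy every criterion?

Primer 2 only.

Primer 1 (19 nt, A=4 T=5 G=7 C=3): GC 10/19 = 52.6% ✓; 3' end AAC has 1 G/C, need ≥2 ✗; longest run = 3 ✓; Tm = 64.9 + 41·(10 − 16.4)/19 = 51.1°C ✓ — fails.
Primer 2 (17 nt, A=3 T=5 G=3 C=6): GC 9/17 = 52.9% ✓; 3' end CGC has 3 G/C ✓; longest run = 3 ✓; Tm = 64.9 + 41·(9 − 16.4)/17 = 47.1°C ✓ — passes.
Primer 3 (22 nt, A=10 T=4 G=5 C=3): GC 8/22 = 36.4%, outside 36.5–62.4% ✗; 3' end ACA has 1 G/C, need ≥2 ✗; longest run = 3 ✓; Tm = 64.9 + 41·(8 − 16.4)/22 = 49.2°C ✓ — fails.
Primer 4 (19 nt, A=4 T=8 G=3 C=4): GC 7/19 = 36.8% ✓; 3' end ATG has 1 G/C, need ≥2 ✗; longest run = 2 ✓; Tm = 64.9 + 41·(7 − 16.4)/19 = 44.6°C ✓ — fails.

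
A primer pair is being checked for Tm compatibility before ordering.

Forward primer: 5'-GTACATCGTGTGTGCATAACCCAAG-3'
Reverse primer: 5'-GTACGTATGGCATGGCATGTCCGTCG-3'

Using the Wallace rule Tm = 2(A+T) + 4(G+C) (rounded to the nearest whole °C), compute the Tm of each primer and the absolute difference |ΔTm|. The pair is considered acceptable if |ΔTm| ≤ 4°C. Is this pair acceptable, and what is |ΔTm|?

Forward: A=7 T=6 G=6 C=6 → Tm = 2·13 + 4·12 = 74°C.
Reverse: A=4 T=7 G=9 C=6 → Tm = 2·11 + 4·15 = 82°C.
|ΔTm| = |74 − 82| = 8°C, > 4°C.

|ΔTm| = 8°C; the pair is not acceptable.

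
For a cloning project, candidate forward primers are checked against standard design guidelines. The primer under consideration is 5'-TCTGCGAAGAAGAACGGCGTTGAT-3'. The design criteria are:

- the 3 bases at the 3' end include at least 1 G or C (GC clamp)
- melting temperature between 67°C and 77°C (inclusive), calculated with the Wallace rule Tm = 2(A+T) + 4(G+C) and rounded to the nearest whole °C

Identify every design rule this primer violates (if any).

Meets all criteria.

Base counts: A=7, T=5, G=8, C=4 (length 24).
GC clamp: 3' end GAT has 1 G/C ✓
Tm: Tm = 2·12 + 4·12 = 72°C ✓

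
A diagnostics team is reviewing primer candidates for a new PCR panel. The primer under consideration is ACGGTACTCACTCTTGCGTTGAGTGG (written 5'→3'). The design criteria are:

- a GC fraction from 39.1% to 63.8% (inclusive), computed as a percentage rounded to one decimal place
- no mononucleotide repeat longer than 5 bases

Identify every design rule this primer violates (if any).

Base counts: A=4, T=8, G=8, C=6 (length 26).
GC content: GC 14/26 = 53.8% ✓
homopolymer run: longest run = 2 ✓

Meets all criteria.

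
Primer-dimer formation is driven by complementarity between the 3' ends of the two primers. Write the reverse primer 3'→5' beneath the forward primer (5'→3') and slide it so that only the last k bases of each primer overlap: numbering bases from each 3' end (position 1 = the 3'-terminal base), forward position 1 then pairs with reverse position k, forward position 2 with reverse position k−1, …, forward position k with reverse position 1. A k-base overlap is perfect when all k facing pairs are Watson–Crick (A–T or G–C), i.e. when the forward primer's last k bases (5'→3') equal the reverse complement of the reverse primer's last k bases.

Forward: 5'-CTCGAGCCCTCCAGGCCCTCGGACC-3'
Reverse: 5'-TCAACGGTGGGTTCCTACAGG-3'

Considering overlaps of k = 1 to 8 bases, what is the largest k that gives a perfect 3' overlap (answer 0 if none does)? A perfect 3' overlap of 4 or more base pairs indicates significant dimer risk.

Longest perfect overlap: 2 complementary base pairs; below the dimer-risk threshold (threshold 4).

Last 8 bases (5'→3') — forward …CTCGGACC, reverse …CCTACAGG.
Reverse complement of the reverse primer's last 8 bases: CCTGTAGG; its first k bases are the reverse complement of the reverse primer's last k bases, so a perfect k-base overlap needs the forward primer's last k bases to equal them.
Comparing (forward last k vs required): k=1: C vs C ✓; k=2: CC vs CC ✓; k=3: ACC vs CCT ✗; k=4: GACC vs CCTG ✗; k=5: GGACC vs CCTGT ✗; k=6: CGGACC vs CCTGTA ✗; k=7: TCGGACC vs CCTGTAG ✗; k=8: CTCGGACC vs CCTGTAGG ✗.
Perfect overlaps at k = 1, 2; the largest is 2.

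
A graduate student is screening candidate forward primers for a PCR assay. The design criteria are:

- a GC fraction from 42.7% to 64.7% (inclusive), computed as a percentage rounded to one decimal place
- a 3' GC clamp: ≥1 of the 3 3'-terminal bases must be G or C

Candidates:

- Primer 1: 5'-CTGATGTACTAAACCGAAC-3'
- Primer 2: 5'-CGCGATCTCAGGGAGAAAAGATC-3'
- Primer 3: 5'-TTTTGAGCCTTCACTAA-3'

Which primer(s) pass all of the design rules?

Primer 1 (19 nt, A=7 T=4 G=3 C=5): GC 8/19 = 42.1%, outside 42.7–64.7% ✗; 3' end AAC has 1 G/C ✓ — fails.
Primer 2 (23 nt, A=8 T=3 G=7 C=5): GC 12/23 = 52.2% ✓; 3' end ATC has 1 G/C ✓ — passes.
Primer 3 (17 nt, A=4 T=7 G=2 C=4): GC 6/17 = 35.3%, outside 42.7–64.7% ✗; 3' end TAA has 0 G/C, need ≥1 ✗ — fails.

Primer 2 only.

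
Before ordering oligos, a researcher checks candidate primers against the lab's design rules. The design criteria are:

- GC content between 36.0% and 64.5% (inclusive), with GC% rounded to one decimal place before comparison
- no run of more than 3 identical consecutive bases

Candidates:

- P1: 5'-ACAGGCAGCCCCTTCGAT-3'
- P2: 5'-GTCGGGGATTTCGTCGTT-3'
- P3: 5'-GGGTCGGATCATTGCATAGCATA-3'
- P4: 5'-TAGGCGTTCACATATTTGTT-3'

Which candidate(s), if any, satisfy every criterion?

P3 only.

P1 (18 nt, A=4 T=3 G=4 C=7): GC 11/18 = 61.1% ✓; longest run = 4, exceeds 3 ✗ — fails.
P2 (18 nt, A=1 T=7 G=7 C=3): GC 10/18 = 55.6% ✓; longest run = 4, exceeds 3 ✗ — fails.
P3 (23 nt, A=6 T=6 G=7 C=4): GC 11/23 = 47.8% ✓; longest run = 3 ✓ — passes.
P4 (20 nt, A=4 T=9 G=4 C=3): GC 7/20 = 35.0%, outside 36.0–64.5% ✗; longest run = 3 ✓ — fails.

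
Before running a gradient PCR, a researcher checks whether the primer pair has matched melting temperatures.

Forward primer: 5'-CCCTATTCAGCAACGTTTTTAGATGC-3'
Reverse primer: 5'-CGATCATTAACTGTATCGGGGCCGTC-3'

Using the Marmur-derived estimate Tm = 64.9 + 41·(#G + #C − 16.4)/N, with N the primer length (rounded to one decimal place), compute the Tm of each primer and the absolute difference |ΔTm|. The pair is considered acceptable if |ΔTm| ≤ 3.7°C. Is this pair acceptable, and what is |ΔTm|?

Forward: G+C = 11, N = 26 → Tm = 64.9 + 41·(11 − 16.4)/26 = 56.4°C.
Reverse: G+C = 14, N = 26 → Tm = 64.9 + 41·(14 − 16.4)/26 = 61.1°C.
|ΔTm| = |56.4 − 61.1| = 4.7°C, > 3.7°C.

|ΔTm| = 4.7°C; the pair is not acceptable.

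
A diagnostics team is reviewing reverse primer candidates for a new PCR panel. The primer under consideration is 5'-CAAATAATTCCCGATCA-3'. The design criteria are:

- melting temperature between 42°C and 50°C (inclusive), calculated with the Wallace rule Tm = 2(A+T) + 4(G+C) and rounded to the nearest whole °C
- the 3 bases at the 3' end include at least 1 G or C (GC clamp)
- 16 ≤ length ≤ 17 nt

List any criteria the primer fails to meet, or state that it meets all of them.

Meets all criteria.

Base counts: A=7, T=4, G=1, C=5 (length 17).
Tm: Tm = 2·11 + 4·6 = 46°C ✓
GC clamp: 3' end TCA has 1 G/C ✓
length: length 17 ✓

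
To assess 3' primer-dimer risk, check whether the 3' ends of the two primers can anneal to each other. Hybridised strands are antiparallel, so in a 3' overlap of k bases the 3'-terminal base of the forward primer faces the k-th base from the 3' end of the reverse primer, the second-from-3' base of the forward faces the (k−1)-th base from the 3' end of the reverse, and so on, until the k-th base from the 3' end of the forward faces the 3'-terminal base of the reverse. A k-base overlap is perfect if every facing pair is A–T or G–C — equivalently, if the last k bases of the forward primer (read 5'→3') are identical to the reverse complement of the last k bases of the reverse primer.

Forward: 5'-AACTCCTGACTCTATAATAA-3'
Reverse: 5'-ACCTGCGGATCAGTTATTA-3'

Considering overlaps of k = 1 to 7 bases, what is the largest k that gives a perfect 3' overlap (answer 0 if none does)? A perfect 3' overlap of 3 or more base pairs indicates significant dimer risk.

Last 7 bases (5'→3') — forward …ATAATAA, reverse …GTTATTA.
Reverse complement of the reverse primer's last 7 bases: TAATAAC; its first k bases are the reverse complement of the reverse primer's last k bases, so a perfect k-base overlap needs the forward primer's last k bases to equal them.
Comparing (forward last k vs required): k=1: A vs T ✗; k=2: AA vs TA ✗; k=3: TAA vs TAA ✓; k=4: ATAA vs TAAT ✗; k=5: AATAA vs TAATA ✗; k=6: TAATAA vs TAATAA ✓; k=7: ATAATAA vs TAATAAC ✗.
Perfect overlaps at k = 3, 6; the largest is 6.

Longest perfect overlap: 6 complementary base pairs; significant dimer risk (threshold 3).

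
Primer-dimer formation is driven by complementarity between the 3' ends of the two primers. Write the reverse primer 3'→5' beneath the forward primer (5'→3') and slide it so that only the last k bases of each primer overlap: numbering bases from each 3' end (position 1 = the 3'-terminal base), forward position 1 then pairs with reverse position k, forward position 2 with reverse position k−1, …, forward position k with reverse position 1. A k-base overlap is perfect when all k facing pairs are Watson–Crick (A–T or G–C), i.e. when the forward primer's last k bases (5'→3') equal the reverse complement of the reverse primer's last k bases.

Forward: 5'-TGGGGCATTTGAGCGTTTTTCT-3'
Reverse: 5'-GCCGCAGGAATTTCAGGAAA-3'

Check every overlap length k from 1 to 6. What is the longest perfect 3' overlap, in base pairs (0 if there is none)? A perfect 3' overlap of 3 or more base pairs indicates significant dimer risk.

Longest perfect overlap: 1 complementary base pair; below the dimer-risk threshold (threshold 3).

Last 6 bases (5'→3') — forward …TTTTCT, reverse …AGGAAA.
Reverse complement of the reverse primer's last 6 bases: TTTCCT; its first k bases are the reverse complement of the reverse primer's last k bases, so a perfect k-base overlap needs the forward primer's last k bases to equal them.
Comparing (forward last k vs required): k=1: T vs T ✓; k=2: CT vs TT ✗; k=3: TCT vs TTT ✗; k=4: TTCT vs TTTC ✗; k=5: TTTCT vs TTTCC ✗; k=6: TTTTCT vs TTTCCT ✗.
Only k = 1 is perfect, so the longest perfect 3' overlap is 1.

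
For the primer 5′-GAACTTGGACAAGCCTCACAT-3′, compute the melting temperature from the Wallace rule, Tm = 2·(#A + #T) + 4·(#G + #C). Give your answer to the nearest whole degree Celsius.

Base counts: A=7, T=4, G=4, C=6 (length 21).
Tm = 2·(7+4) + 4·(4+6) = 2·11 + 4·10 = 22 + 40 = 62°C.

62°C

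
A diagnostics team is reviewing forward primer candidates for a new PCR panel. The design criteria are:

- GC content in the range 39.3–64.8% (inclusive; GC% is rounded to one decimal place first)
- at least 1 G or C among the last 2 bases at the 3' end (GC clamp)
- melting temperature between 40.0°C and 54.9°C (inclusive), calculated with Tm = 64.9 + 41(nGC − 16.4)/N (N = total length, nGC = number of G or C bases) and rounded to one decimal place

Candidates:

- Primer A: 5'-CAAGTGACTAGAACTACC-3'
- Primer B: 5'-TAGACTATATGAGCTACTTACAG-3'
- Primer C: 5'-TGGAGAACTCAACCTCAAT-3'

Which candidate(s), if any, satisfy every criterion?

Primer A (18 nt, A=7 T=3 G=3 C=5): GC 8/18 = 44.4% ✓; 3' end CC has 2 G/C ✓; Tm = 64.9 + 41·(8 − 16.4)/18 = 45.8°C ✓ — passes.
Primer B (23 nt, A=8 T=7 G=4 C=4): GC 8/23 = 34.8%, outside 39.3–64.8% ✗; 3' end AG has 1 G/C ✓; Tm = 64.9 + 41·(8 − 16.4)/23 = 49.9°C ✓ — fails.
Primer C (19 nt, A=7 T=4 G=3 C=5): GC 8/19 = 42.1% ✓; 3' end AT has 0 G/C, need ≥1 ✗; Tm = 64.9 + 41·(8 − 16.4)/19 = 46.8°C ✓ — fails.

Primer A only.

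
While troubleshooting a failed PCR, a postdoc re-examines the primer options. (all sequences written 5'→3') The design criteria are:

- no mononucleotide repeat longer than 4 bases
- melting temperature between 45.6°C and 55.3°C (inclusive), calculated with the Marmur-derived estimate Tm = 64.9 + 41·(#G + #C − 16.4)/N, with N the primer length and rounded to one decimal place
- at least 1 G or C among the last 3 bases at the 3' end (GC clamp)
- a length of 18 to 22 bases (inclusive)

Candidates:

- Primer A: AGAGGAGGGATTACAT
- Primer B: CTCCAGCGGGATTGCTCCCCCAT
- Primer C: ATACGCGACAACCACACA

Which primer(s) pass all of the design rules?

Primer A (16 nt, A=6 T=3 G=6 C=1): longest run = 3 ✓; Tm = 64.9 + 41·(7 − 16.4)/16 = 40.8°C, outside 45.6–55.3°C ✗; 3' end CAT has 1 G/C ✓; length 16, outside 18–22 ✗ — fails.
Primer B (23 nt, A=3 T=5 G=5 C=10): longest run = 5, exceeds 4 ✗; Tm = 64.9 + 41·(15 − 16.4)/23 = 62.4°C, outside 45.6–55.3°C ✗; 3' end CAT has 1 G/C ✓; length 23, outside 18–22 ✗ — fails.
Primer C (18 nt, A=8 T=1 G=2 C=7): longest run = 2 ✓; Tm = 64.9 + 41·(9 − 16.4)/18 = 48.0°C ✓; 3' end ACA has 1 G/C ✓; length 18 ✓ — passes.

Primer C only.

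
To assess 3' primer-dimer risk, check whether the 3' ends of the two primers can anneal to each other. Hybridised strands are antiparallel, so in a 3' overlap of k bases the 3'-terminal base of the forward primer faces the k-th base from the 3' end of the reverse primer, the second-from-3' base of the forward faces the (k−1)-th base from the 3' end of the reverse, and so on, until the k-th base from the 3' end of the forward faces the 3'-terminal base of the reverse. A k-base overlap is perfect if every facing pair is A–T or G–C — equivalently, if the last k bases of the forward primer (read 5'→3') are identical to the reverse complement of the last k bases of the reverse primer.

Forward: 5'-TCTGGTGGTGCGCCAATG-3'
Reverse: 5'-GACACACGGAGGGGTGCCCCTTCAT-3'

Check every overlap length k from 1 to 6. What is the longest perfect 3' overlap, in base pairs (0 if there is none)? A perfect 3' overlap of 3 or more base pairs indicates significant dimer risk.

Last 6 bases (5'→3') — forward …CCAATG, reverse …CTTCAT.
Reverse complement of the reverse primer's last 6 bases: ATGAAG; its first k bases are the reverse complement of the reverse primer's last k bases, so a perfect k-base overlap needs the forward primer's last k bases to equal them.
Comparing (forward last k vs required): k=1: G vs A ✗; k=2: TG vs AT ✗; k=3: ATG vs ATG ✓; k=4: AATG vs ATGA ✗; k=5: CAATG vs ATGAA ✗; k=6: CCAATG vs ATGAAG ✗.
Only k = 3 is perfect, so the longest perfect 3' overlap is 3.

Longest perfect overlap: 3 complementary base pairs; significant dimer risk (threshold 3).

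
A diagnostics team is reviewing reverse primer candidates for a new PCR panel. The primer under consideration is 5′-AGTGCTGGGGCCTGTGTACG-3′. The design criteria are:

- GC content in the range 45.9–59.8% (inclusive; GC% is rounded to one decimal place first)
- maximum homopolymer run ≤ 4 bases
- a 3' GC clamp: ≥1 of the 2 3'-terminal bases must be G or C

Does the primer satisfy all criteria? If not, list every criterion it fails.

Base counts: A=2, T=5, G=9, C=4 (length 20).
GC content: GC 13/20 = 65.0%, outside 45.9–59.8% ✗
homopolymer run: longest run = 4 ✓
GC clamp: 3' end CG has 2 G/C ✓

Fails: GC content.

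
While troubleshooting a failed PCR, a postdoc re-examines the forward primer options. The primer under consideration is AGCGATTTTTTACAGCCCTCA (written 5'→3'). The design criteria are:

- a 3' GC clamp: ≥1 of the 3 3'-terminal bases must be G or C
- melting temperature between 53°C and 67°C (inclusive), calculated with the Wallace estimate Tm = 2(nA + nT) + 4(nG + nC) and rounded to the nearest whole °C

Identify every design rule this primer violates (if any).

Meets all criteria.

Base counts: A=5, T=7, G=3, C=6 (length 21).
GC clamp: 3' end TCA has 1 G/C ✓
Tm: Tm = 2·12 + 4·9 = 60°C ✓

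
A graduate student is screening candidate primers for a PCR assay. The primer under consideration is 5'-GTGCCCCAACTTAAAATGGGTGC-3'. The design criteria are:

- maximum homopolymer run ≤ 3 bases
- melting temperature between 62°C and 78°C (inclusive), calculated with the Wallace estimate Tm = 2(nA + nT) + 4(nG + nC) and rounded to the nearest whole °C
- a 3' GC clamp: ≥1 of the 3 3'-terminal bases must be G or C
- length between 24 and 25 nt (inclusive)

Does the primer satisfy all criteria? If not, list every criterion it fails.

Fails: homopolymer run, length.

Base counts: A=6, T=5, G=6, C=6 (length 23).
homopolymer run: longest run = 4, exceeds 3 ✗
Tm: Tm = 2·11 + 4·12 = 70°C ✓
GC clamp: 3' end TGC has 2 G/C ✓
length: length 23, outside 24–25 ✗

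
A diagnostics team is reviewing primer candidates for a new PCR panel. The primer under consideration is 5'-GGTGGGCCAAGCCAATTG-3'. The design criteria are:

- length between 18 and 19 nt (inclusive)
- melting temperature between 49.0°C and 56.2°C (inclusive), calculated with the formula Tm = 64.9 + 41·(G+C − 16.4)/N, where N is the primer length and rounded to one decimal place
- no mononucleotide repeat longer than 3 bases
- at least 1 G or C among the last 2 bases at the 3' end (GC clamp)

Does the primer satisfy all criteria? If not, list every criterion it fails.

Meets all criteria.

Base counts: A=4, T=3, G=7, C=4 (length 18).
length: length 18 ✓
Tm: Tm = 64.9 + 41·(11 − 16.4)/18 = 52.6°C ✓
homopolymer run: longest run = 3 ✓
GC clamp: 3' end TG has 1 G/C ✓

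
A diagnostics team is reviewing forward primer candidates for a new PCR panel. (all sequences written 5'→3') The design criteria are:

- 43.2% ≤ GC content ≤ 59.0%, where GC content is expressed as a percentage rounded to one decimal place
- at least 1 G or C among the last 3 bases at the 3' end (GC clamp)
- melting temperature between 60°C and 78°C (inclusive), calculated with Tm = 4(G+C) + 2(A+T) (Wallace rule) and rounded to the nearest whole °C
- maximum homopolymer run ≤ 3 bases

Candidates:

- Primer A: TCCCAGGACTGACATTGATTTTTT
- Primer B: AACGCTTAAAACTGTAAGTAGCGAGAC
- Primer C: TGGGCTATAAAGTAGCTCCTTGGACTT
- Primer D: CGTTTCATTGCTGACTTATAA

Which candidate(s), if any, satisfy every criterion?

Primer C only.

Primer A (24 nt, A=5 T=10 G=4 C=5): GC 9/24 = 37.5%, outside 43.2–59.0% ✗; 3' end TTT has 0 G/C, need ≥1 ✗; Tm = 2·15 + 4·9 = 66°C ✓; longest run = 6, exceeds 3 ✗ — fails.
Primer B (27 nt, A=11 T=5 G=6 C=5): GC 11/27 = 40.7%, outside 43.2–59.0% ✗; 3' end GAC has 2 G/C ✓; Tm = 2·16 + 4·11 = 76°C ✓; longest run = 4, exceeds 3 ✗ — fails.
Primer C (27 nt, A=6 T=9 G=7 C=5): GC 12/27 = 44.4% ✓; 3' end CTT has 1 G/C ✓; Tm = 2·15 + 4·12 = 78°C ✓; longest run = 3 ✓ — passes.
Primer D (21 nt, A=5 T=9 G=3 C=4): GC 7/21 = 33.3%, outside 43.2–59.0% ✗; 3' end TAA has 0 G/C, need ≥1 ✗; Tm = 2·14 + 4·7 = 56°C, outside 60–78°C ✗; longest run = 3 ✓ — fails.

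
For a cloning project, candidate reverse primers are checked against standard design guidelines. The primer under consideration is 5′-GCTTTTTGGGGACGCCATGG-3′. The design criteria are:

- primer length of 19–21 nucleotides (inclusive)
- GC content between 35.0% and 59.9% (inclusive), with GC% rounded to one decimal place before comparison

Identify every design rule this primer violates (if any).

Fails: GC content.

Base counts: A=2, T=6, G=8, C=4 (length 20).
length: length 20 ✓
GC content: GC 12/20 = 60.0%, outside 35.0–59.9% ✗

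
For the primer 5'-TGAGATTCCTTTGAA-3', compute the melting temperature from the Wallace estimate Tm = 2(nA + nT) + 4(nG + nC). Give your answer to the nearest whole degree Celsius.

40°C

Base counts: A=4, T=6, G=3, C=2 (length 15).
Tm = 2·(4+6) + 4·(3+2) = 2·10 + 4·5 = 20 + 20 = 40°C.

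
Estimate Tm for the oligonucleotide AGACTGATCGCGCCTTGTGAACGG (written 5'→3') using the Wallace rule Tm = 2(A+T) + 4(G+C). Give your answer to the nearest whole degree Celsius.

76°C

Base counts: A=5, T=5, G=8, C=6 (length 24).
Tm = 2·(5+5) + 4·(8+6) = 2·10 + 4·14 = 20 + 56 = 76°C.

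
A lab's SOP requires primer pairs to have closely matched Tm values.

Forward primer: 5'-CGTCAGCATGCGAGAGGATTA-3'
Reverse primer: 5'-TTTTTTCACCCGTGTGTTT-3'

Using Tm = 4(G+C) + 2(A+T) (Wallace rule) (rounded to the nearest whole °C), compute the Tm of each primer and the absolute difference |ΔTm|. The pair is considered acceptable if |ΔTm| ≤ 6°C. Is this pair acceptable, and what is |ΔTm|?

|ΔTm| = 12°C; the pair is not acceptable.

Forward: A=6 T=4 G=7 C=4 → Tm = 2·10 + 4·11 = 64°C.
Reverse: A=1 T=11 G=3 C=4 → Tm = 2·12 + 4·7 = 52°C.
|ΔTm| = |64 − 52| = 12°C, > 6°C.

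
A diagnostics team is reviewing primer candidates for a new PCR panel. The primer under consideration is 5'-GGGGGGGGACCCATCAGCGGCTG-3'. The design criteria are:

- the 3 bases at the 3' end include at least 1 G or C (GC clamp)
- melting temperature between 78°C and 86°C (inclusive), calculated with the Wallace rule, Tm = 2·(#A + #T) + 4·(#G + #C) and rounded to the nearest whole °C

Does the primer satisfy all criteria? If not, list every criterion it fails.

Base counts: A=3, T=2, G=12, C=6 (length 23).
GC clamp: 3' end CTG has 2 G/C ✓
Tm: Tm = 2·5 + 4·18 = 82°C ✓

Meets all criteria.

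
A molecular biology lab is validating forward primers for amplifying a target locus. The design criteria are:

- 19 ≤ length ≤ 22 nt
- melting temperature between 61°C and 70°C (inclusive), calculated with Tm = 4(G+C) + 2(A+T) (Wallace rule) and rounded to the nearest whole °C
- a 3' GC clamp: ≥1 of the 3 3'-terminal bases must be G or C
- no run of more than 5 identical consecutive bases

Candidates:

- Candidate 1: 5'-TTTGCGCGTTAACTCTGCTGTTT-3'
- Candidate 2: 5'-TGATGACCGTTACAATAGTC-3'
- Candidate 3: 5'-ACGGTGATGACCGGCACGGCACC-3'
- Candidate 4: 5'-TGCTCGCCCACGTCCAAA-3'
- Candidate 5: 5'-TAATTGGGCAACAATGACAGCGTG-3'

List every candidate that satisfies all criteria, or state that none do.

None of the candidates satisfy all criteria.

Candidate 1 (23 nt, A=2 T=11 G=5 C=5): length 23, outside 19–22 ✗; Tm = 2·13 + 4·10 = 66°C ✓; 3' end TTT has 0 G/C, need ≥1 ✗; longest run = 3 ✓ — fails.
Candidate 2 (20 nt, A=6 T=6 G=4 C=4): length 20 ✓; Tm = 2·12 + 4·8 = 56°C, outside 61–70°C ✗; 3' end GTC has 2 G/C ✓; longest run = 2 ✓ — fails.
Candidate 3 (23 nt, A=5 T=2 G=8 C=8): length 23, outside 19–22 ✗; Tm = 2·7 + 4·16 = 78°C, outside 61–70°C ✗; 3' end ACC has 2 G/C ✓; longest run = 2 ✓ — fails.
Candidate 4 (18 nt, A=4 T=3 G=3 C=8): length 18, outside 19–22 ✗; Tm = 2·7 + 4·11 = 58°C, outside 61–70°C ✗; 3' end AAA has 0 G/C, need ≥1 ✗; longest run = 3 ✓ — fails.
Candidate 5 (24 nt, A=8 T=5 G=7 C=4): length 24, outside 19–22 ✗; Tm = 2·13 + 4·11 = 70°C ✓; 3' end GTG has 2 G/C ✓; longest run = 3 ✓ — fails.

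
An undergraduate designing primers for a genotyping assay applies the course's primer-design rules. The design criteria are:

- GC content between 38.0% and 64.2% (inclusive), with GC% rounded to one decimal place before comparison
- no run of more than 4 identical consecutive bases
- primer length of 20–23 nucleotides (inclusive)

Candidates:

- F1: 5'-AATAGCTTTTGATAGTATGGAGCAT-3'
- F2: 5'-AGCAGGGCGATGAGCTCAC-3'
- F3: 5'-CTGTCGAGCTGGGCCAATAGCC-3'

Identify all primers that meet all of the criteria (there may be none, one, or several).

F3 only.

F1 (25 nt, A=8 T=9 G=6 C=2): GC 8/25 = 32.0%, outside 38.0–64.2% ✗; longest run = 4 ✓; length 25, outside 20–23 ✗ — fails.
F2 (19 nt, A=5 T=2 G=7 C=5): GC 12/19 = 63.2% ✓; longest run = 3 ✓; length 19, outside 20–23 ✗ — fails.
F3 (22 nt, A=4 T=4 G=7 C=7): GC 14/22 = 63.6% ✓; longest run = 3 ✓; length 22 ✓ — passes.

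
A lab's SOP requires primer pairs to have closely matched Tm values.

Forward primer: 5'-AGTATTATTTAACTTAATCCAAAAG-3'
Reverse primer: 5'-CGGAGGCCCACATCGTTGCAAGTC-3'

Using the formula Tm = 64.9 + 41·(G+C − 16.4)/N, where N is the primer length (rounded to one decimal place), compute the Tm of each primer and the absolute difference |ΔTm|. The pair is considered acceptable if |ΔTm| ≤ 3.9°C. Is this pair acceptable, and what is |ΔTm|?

|ΔTm| = 16.3°C; the pair is not acceptable.

Forward: G+C = 5, N = 25 → Tm = 64.9 + 41·(5 − 16.4)/25 = 46.2°C.
Reverse: G+C = 15, N = 24 → Tm = 64.9 + 41·(15 − 16.4)/24 = 62.5°C.
|ΔTm| = |46.2 − 62.5| = 16.3°C, > 3.9°C.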